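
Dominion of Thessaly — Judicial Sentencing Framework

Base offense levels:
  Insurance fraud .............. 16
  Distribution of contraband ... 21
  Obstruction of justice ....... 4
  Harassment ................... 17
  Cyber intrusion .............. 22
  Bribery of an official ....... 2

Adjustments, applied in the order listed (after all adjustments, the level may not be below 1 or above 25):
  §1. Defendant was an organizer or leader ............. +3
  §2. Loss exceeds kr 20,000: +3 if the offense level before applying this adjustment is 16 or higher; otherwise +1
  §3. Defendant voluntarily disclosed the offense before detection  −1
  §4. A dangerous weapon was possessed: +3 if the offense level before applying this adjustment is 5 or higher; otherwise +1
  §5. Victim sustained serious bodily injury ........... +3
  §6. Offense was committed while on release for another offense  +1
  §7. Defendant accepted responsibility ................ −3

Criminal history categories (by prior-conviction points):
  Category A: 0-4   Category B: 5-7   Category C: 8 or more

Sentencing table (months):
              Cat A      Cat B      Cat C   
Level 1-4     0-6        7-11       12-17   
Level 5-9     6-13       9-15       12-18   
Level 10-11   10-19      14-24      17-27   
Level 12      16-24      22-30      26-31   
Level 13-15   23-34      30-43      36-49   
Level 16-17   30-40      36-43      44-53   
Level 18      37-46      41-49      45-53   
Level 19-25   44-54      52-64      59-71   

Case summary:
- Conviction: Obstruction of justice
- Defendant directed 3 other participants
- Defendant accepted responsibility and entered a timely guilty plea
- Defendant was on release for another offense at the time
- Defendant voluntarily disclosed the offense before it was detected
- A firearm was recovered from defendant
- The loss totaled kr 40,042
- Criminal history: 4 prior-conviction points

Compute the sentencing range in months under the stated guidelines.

Base offense level for obstruction of justice: 4.
§1 applies: 4 + 3 = 7.
§2 applies (level before this adjustment is 7 < 16, so +1): 7 + 1 = 8.
§3 applies: 8 − 1 = 7.
§4 applies (level before this adjustment is 7 ≥ 5, so +3): 7 + 3 = 10.
§6 applies: 10 + 1 = 11.
§7 applies: 11 − 3 = 8.
Final offense level: 8.
Criminal history: 4 prior points → Category A (0-4).
Level 8 falls in the 5-9 band.
Grid: Level 5-9 × Category A = 6-13 months.

6-13 months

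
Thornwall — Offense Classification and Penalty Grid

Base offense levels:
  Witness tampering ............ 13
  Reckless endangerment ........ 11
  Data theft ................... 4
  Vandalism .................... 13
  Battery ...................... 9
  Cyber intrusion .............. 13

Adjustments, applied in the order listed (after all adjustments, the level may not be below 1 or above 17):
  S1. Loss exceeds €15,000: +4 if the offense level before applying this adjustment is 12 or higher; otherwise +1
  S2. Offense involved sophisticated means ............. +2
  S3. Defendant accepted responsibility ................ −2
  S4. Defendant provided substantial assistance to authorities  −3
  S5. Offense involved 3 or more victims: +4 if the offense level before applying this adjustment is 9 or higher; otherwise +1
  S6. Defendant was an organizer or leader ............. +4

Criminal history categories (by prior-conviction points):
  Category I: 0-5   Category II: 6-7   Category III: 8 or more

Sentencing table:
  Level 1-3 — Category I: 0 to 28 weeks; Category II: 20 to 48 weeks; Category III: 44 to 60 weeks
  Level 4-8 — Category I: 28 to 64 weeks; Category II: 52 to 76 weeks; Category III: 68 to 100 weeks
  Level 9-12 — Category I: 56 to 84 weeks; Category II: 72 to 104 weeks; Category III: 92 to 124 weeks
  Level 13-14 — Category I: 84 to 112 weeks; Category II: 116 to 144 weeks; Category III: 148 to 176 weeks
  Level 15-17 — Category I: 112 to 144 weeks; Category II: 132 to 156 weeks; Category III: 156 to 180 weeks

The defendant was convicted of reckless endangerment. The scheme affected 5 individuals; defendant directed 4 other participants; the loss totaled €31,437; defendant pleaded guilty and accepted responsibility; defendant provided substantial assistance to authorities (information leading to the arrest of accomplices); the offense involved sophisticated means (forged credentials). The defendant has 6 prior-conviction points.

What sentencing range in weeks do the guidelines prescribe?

Base offense level for reckless endangerment: 11.
S1 applies (level before this adjustment is 11 < 12, so +1): 11 + 1 = 12.
S2 applies: 12 + 2 = 14.
S3 applies: 14 − 2 = 12.
S4 applies: 12 − 3 = 9.
S5 applies (level before this adjustment is 9 ≥ 9, so +4): 9 + 4 = 13.
S6 applies: 13 + 4 = 17.
Final offense level: 17.
Criminal history: 6 prior points → Category II (6-7).
Level 17 falls in the 15-17 band.
Grid: Level 15-17 × Category II = 132-156 weeks.

132-156 weeks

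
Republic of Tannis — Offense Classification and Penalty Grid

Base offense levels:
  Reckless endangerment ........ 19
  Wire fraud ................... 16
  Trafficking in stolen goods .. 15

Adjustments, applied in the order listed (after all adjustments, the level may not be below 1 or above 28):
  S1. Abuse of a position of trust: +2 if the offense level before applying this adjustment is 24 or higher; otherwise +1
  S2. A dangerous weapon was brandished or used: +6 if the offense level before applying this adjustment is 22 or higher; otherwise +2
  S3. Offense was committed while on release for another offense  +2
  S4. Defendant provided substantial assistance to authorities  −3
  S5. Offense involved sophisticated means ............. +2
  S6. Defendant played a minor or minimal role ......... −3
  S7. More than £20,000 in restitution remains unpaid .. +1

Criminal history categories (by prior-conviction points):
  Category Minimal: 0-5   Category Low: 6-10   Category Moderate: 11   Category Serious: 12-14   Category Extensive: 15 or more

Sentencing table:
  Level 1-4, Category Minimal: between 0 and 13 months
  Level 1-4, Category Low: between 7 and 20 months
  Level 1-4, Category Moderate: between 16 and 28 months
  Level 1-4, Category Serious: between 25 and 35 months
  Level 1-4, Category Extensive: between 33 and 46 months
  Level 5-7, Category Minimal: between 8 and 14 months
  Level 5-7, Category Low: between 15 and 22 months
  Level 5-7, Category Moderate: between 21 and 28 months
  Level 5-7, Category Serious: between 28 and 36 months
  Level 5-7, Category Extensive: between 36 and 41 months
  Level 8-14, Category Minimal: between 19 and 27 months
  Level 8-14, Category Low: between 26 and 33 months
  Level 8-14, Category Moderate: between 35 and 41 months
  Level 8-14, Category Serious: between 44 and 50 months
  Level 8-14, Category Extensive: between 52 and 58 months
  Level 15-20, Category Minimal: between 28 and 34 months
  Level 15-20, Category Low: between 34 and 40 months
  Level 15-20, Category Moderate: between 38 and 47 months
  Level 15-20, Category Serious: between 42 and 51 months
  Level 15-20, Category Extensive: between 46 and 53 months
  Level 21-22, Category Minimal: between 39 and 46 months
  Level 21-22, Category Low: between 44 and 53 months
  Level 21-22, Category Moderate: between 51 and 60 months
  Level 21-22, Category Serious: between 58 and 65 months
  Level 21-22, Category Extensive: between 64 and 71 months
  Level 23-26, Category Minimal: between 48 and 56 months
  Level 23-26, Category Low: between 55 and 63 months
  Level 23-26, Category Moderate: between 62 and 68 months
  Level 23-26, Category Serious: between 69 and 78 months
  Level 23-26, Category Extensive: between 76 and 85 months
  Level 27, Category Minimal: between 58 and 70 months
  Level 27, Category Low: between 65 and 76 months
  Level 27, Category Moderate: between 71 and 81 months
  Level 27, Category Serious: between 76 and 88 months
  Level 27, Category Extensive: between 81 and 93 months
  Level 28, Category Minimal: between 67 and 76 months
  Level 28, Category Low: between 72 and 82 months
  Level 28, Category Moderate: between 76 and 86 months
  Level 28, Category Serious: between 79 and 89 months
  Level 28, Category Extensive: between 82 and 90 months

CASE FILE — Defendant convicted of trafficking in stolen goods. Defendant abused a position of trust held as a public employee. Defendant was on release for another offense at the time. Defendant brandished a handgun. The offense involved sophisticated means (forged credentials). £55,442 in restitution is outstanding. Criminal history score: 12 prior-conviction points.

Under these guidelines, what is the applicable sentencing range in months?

Base offense level for trafficking in stolen goods: 15.
S1 applies (level before this adjustment is 15 < 24, so +1): 15 + 1 = 16.
S2 applies (level before this adjustment is 16 < 22, so +2): 16 + 2 = 18.
S3 applies: 18 + 2 = 20.
S4 does not apply.
S5 applies: 20 + 2 = 22.
S7 applies: 22 + 1 = 23.
Final offense level: 23.
Criminal history: 12 prior points → Category Serious (12-14).
Level 23 falls in the 23-26 band.
Grid: Level 23-26 × Category Serious = 69-78 months.

69-78 months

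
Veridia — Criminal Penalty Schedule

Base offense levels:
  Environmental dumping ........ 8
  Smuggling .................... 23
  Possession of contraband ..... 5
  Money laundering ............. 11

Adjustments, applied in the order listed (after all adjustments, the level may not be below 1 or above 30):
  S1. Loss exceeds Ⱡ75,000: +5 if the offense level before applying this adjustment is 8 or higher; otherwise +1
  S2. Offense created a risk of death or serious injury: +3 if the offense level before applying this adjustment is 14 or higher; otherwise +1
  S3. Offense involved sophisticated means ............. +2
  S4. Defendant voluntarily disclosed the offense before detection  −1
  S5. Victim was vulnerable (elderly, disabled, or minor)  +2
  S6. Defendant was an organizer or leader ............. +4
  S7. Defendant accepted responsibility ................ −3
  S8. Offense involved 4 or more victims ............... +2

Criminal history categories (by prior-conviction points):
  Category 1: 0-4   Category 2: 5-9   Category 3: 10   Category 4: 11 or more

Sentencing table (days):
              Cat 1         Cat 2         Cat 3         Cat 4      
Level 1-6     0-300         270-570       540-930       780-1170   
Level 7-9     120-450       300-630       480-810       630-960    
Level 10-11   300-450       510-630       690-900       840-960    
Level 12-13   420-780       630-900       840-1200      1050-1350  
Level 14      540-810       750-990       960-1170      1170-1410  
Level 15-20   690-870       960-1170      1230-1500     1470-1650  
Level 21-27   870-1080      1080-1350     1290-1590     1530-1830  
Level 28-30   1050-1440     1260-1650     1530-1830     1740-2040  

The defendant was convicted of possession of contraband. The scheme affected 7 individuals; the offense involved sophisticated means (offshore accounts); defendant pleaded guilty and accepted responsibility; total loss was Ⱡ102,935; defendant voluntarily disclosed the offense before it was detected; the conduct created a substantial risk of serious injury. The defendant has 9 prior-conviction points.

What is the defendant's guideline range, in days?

Base offense level for possession of contraband: 5.
S1 applies (level before this adjustment is 5 < 8, so +1): 5 + 1 = 6.
S2 applies (level before this adjustment is 6 < 14, so +1): 6 + 1 = 7.
S3 applies: 7 + 2 = 9.
S4 applies: 9 − 1 = 8.
S7 applies: 8 − 3 = 5.
S8 applies: 5 + 2 = 7.
Final offense level: 7.
Criminal history: 9 prior points → Category 2 (5-9).
Level 7 falls in the 7-9 band.
Grid: Level 7-9 × Category 2 = 300-630 days.

300-630 days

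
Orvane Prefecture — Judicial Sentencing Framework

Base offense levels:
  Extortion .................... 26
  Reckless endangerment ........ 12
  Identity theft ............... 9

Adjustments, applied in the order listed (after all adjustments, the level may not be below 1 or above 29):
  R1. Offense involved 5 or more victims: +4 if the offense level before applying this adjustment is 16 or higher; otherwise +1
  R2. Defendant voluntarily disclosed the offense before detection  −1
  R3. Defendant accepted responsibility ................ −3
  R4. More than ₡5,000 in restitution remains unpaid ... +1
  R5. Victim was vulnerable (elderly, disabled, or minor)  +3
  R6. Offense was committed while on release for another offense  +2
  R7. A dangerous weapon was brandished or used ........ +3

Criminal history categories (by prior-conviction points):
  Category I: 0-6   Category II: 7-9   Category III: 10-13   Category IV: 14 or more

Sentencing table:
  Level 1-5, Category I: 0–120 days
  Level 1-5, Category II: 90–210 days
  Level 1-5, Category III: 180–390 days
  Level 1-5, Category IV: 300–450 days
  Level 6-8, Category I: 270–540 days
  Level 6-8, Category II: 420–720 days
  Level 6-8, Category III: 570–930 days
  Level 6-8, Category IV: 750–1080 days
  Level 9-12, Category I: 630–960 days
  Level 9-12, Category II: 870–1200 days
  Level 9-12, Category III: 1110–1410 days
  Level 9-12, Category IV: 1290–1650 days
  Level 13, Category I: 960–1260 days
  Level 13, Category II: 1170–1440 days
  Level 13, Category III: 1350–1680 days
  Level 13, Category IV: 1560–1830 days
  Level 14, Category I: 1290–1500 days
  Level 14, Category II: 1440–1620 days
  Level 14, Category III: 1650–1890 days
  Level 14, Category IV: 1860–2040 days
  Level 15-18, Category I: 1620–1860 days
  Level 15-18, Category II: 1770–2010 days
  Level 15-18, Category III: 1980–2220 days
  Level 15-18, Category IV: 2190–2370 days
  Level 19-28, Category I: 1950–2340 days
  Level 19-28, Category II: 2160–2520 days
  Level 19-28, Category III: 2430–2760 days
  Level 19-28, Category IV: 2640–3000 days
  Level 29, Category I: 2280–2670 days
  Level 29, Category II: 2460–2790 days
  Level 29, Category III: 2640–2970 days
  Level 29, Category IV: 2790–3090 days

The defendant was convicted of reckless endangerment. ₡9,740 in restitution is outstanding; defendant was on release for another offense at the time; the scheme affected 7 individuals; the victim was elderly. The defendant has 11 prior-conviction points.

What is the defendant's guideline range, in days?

2430-2760 days

Base offense level for reckless endangerment: 12.
R1 applies (level before this adjustment is 12 < 16, so +1): 12 + 1 = 13.
R4 applies: 13 + 1 = 14.
R5 applies: 14 + 3 = 17.
R6 applies: 17 + 2 = 19.
Final offense level: 19.
Criminal history: 11 prior points → Category III (10-13).
Level 19 falls in the 19-28 band.
Grid: Level 19-28 × Category III = 2430-2760 days.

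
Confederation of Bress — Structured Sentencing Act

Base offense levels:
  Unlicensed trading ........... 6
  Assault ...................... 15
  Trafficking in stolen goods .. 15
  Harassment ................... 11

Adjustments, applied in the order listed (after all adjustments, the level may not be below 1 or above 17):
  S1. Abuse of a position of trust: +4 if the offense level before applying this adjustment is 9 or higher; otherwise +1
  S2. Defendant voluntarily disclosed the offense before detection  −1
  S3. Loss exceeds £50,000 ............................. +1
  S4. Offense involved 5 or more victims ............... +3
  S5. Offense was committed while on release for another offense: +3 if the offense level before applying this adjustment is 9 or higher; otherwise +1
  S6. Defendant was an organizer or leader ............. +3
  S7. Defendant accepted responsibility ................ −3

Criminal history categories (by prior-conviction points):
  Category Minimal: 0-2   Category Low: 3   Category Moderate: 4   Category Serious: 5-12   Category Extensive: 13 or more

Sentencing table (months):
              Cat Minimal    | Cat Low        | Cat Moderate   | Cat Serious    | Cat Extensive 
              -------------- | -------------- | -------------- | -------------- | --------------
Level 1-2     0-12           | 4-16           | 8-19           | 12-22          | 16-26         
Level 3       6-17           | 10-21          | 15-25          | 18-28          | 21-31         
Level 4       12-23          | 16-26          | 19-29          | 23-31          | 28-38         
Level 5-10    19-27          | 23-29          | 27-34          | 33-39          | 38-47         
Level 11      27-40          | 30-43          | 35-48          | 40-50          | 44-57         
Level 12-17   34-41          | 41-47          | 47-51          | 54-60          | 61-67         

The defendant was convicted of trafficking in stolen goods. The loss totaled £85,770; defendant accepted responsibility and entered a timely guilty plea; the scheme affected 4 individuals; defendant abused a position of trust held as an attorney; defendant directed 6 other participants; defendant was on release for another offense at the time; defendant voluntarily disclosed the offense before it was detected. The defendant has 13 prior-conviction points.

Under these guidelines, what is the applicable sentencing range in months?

Base offense level for trafficking in stolen goods: 15.
S1 applies (level before this adjustment is 15 ≥ 9, so +4): 15 + 4 = 19.
S2 applies: 19 − 1 = 18.
S3 applies: 18 + 1 = 19.
S5 applies (level before this adjustment is 19 ≥ 9, so +3): 19 + 3 = 22.
S6 applies: 22 + 3 = 25.
S7 applies: 25 − 3 = 22.
Level 22 exceeds the maximum of 17; capped at 17.
Final offense level: 17.
Criminal history: 13 prior points → Category Extensive (13+).
Level 17 falls in the 12-17 band.
Grid: Level 12-17 × Category Extensive = 61-67 months.

61-67 months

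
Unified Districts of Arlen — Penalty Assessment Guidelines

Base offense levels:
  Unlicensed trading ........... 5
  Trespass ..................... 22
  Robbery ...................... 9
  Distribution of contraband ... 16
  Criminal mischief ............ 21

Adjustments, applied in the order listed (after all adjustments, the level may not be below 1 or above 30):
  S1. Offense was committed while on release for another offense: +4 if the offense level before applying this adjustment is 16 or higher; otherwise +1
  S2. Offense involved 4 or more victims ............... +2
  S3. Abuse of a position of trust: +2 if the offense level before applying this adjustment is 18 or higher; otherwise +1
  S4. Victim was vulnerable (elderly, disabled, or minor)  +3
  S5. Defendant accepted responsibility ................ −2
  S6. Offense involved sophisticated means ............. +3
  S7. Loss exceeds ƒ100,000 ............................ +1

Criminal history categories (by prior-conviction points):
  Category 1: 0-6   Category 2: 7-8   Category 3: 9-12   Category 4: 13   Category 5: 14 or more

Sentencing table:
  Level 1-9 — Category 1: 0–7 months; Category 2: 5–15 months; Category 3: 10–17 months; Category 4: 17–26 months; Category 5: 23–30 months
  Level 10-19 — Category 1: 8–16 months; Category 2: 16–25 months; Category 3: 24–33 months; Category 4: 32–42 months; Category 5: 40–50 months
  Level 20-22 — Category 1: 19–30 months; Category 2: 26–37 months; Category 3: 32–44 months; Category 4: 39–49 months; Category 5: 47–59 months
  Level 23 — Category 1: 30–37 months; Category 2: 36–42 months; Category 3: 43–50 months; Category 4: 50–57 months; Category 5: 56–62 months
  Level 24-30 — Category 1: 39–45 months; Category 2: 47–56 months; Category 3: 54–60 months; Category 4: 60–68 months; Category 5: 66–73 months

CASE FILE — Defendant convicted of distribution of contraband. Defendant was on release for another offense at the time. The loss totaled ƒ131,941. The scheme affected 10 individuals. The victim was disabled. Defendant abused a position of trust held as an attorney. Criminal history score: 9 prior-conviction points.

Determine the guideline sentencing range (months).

Base offense level for distribution of contraband: 16.
S1 applies (level before this adjustment is 16 ≥ 16, so +4): 16 + 4 = 20.
S2 applies: 20 + 2 = 22.
S3 applies (level before this adjustment is 22 ≥ 18, so +2): 22 + 2 = 24.
S4 applies: 24 + 3 = 27.
S7 applies: 27 + 1 = 28.
Final offense level: 28.
Criminal history: 9 prior points → Category 3 (9-12).
Level 28 falls in the 24-30 band.
Grid: Level 24-30 × Category 3 = 54-60 months.

54-60 months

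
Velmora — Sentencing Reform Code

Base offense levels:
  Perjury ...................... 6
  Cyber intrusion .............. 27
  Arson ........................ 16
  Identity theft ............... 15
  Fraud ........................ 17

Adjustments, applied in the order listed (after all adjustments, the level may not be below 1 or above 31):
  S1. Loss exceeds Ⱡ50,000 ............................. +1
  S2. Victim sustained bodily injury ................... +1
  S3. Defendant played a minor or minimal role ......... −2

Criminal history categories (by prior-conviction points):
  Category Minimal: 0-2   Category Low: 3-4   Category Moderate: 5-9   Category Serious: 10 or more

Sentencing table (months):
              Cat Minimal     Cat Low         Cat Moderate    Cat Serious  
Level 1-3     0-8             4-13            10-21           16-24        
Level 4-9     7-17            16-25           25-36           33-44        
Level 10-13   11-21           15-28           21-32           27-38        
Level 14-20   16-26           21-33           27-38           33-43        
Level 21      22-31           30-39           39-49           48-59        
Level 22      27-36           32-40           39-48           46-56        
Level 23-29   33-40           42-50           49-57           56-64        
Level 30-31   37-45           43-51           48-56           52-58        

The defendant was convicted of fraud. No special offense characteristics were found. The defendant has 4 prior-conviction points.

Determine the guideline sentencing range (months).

Base offense level for fraud: 17.
Final offense level: 17.
Criminal history: 4 prior points → Category Low (3-4).
Level 17 falls in the 14-20 band.
Grid: Level 14-20 × Category Low = 21-33 months.

21-33 months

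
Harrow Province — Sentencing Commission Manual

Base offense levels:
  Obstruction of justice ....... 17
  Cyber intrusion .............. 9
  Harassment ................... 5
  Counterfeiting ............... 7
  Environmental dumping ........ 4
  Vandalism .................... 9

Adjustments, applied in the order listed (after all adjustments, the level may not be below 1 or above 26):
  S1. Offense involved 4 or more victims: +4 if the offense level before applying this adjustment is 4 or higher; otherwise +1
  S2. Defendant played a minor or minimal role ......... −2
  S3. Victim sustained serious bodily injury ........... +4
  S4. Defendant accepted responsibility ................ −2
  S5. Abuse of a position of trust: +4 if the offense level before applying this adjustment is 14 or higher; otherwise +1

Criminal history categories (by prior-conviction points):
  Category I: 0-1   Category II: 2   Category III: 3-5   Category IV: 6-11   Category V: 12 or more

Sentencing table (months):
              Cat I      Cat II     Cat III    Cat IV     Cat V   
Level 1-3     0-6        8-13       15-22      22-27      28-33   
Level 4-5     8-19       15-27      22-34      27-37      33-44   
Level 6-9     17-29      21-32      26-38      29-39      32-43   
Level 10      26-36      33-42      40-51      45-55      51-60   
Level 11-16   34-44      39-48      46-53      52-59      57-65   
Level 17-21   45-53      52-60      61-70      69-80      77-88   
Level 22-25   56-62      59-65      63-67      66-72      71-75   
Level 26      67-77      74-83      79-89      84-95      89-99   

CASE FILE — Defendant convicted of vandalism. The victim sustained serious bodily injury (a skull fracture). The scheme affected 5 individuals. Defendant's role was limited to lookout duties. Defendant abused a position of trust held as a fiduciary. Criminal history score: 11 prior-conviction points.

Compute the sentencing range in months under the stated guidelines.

69-80 months

Base offense level for vandalism: 9.
S1 applies (level before this adjustment is 9 ≥ 4, so +4): 9 + 4 = 13.
S2 applies: 13 − 2 = 11.
S3 applies: 11 + 4 = 15.
S5 applies (level before this adjustment is 15 ≥ 14, so +4): 15 + 4 = 19.
Final offense level: 19.
Criminal history: 11 prior points → Category IV (6-11).
Level 19 falls in the 17-21 band.
Grid: Level 17-21 × Category IV = 69-80 months.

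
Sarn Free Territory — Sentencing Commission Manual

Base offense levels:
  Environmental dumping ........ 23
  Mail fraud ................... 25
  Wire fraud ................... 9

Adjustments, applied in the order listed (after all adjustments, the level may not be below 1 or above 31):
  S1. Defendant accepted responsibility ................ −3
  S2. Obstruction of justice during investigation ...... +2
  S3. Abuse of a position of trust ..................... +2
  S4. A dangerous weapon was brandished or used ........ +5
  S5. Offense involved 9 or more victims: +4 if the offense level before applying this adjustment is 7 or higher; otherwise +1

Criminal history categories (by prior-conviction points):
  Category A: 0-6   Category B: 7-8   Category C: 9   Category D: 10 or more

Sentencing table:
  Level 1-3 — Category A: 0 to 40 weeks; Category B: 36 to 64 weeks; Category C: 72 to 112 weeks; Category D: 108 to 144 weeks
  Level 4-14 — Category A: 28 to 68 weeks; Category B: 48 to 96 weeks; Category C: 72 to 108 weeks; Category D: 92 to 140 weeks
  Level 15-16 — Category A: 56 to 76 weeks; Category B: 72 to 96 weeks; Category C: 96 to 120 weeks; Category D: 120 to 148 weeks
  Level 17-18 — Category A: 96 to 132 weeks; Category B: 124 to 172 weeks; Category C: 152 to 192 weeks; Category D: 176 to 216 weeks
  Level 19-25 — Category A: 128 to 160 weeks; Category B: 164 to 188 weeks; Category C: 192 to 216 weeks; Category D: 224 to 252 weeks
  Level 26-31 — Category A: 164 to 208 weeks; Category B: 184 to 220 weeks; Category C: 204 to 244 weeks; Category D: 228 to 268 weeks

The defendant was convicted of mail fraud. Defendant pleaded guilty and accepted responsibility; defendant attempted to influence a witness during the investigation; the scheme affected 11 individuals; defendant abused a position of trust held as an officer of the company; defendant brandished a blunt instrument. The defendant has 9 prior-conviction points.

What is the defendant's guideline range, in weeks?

Base offense level for mail fraud: 25.
S1 applies: 25 − 3 = 22.
S2 applies: 22 + 2 = 24.
S3 applies: 24 + 2 = 26.
S4 applies: 26 + 5 = 31.
S5 applies (level before this adjustment is 31 ≥ 7, so +4): 31 + 4 = 35.
Level 35 exceeds the maximum of 31; capped at 31.
Final offense level: 31.
Criminal history: 9 prior points → Category C (9).
Level 31 falls in the 26-31 band.
Grid: Level 26-31 × Category C = 204-244 weeks.

204-244 weeks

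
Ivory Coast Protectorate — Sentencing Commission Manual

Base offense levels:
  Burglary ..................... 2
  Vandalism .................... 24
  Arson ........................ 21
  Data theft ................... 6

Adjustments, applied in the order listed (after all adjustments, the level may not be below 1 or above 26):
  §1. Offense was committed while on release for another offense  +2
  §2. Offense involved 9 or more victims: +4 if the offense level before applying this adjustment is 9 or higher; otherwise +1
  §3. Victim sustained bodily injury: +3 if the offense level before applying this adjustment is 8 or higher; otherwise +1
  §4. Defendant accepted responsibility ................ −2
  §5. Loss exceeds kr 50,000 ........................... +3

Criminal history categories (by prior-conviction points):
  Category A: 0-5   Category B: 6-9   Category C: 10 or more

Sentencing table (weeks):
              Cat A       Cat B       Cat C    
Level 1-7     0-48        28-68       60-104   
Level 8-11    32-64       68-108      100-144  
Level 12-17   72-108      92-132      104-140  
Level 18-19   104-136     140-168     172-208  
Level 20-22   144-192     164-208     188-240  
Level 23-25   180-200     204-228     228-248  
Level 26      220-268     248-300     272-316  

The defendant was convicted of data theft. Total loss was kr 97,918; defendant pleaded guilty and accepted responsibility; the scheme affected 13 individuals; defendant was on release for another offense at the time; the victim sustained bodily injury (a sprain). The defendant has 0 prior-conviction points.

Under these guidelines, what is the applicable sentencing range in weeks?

72-108 weeks

Base offense level for data theft: 6.
§1 applies: 6 + 2 = 8.
§2 applies (level before this adjustment is 8 < 9, so +1): 8 + 1 = 9.
§3 applies (level before this adjustment is 9 ≥ 8, so +3): 9 + 3 = 12.
§4 applies: 12 − 2 = 10.
§5 applies: 10 + 3 = 13.
Final offense level: 13.
Criminal history: 0 prior points → Category A (0-5).
Level 13 falls in the 12-17 band.
Grid: Level 12-17 × Category A = 72-108 weeks.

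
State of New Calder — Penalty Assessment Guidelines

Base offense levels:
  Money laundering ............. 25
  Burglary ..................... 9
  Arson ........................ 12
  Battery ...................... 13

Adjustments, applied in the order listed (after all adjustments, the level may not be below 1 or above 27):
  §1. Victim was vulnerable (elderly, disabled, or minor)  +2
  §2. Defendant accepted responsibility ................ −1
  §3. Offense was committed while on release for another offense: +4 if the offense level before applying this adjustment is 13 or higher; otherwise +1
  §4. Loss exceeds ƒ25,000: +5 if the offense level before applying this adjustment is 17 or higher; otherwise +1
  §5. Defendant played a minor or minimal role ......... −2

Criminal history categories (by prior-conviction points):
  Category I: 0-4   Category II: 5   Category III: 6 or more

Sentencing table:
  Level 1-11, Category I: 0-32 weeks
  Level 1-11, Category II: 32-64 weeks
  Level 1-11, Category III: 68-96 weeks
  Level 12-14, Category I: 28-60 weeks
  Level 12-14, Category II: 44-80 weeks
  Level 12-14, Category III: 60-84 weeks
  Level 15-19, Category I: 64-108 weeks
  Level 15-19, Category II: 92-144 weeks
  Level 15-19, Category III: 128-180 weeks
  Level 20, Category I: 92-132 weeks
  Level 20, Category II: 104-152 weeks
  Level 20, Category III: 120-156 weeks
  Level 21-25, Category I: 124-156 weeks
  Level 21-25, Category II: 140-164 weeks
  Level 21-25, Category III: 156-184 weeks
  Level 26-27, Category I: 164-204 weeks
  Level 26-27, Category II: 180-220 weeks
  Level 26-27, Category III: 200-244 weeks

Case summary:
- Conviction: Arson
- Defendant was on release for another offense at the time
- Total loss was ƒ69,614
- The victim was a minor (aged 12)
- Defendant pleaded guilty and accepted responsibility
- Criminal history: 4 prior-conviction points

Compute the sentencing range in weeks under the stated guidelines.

Base offense level for arson: 12.
§1 applies: 12 + 2 = 14.
§2 applies: 14 − 1 = 13.
§3 applies (level before this adjustment is 13 ≥ 13, so +4): 13 + 4 = 17.
§4 applies (level before this adjustment is 17 ≥ 17, so +5): 17 + 5 = 22.
§5 does not apply.
Final offense level: 22.
Criminal history: 4 prior points → Category I (0-4).
Level 22 falls in the 21-25 band.
Grid: Level 21-25 × Category I = 124-156 weeks.

124-156 weeks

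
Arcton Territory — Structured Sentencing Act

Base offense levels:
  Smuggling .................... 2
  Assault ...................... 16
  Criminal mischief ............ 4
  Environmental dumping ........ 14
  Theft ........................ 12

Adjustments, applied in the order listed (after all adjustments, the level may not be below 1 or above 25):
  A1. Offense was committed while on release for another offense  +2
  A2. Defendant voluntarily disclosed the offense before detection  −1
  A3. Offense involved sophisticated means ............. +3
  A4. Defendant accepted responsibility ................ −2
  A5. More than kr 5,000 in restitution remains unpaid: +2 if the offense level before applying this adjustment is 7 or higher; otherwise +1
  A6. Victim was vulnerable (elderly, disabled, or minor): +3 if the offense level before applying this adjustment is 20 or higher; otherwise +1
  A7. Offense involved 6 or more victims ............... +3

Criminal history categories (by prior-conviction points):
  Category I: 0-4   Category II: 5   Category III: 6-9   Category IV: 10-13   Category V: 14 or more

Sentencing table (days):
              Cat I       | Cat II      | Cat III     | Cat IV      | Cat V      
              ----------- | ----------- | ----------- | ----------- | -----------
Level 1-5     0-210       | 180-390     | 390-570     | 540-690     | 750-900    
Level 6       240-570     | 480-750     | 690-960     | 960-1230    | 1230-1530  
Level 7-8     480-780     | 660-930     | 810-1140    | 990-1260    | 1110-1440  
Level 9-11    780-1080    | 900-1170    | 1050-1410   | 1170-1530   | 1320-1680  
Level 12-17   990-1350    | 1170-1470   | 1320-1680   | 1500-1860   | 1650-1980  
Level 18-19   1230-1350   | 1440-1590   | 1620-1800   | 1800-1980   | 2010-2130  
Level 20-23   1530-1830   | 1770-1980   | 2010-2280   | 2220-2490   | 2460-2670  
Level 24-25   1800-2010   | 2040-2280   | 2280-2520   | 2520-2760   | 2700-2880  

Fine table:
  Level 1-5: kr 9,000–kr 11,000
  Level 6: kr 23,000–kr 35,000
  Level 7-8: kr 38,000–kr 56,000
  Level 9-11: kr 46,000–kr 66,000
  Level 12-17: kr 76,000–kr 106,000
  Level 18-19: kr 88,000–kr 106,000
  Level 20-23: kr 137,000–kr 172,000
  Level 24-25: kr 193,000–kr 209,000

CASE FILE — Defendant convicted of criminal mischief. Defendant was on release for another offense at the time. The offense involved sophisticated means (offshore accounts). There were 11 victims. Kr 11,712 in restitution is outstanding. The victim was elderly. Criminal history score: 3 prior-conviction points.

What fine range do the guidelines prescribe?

kr 76,000–kr 106,000

Base offense level for criminal mischief: 4.
A1 applies: 4 + 2 = 6.
A2 does not apply.
A3 applies: 6 + 3 = 9.
A4 does not apply.
A5 applies (level before this adjustment is 9 ≥ 7, so +2): 9 + 2 = 11.
A6 applies (level before this adjustment is 11 < 20, so +1): 11 + 1 = 12.
A7 applies: 12 + 3 = 15.
Final offense level: 15.
Level 15 falls in the 12-17 band.
Fine table: Level 12-17 → kr 76,000–kr 106,000.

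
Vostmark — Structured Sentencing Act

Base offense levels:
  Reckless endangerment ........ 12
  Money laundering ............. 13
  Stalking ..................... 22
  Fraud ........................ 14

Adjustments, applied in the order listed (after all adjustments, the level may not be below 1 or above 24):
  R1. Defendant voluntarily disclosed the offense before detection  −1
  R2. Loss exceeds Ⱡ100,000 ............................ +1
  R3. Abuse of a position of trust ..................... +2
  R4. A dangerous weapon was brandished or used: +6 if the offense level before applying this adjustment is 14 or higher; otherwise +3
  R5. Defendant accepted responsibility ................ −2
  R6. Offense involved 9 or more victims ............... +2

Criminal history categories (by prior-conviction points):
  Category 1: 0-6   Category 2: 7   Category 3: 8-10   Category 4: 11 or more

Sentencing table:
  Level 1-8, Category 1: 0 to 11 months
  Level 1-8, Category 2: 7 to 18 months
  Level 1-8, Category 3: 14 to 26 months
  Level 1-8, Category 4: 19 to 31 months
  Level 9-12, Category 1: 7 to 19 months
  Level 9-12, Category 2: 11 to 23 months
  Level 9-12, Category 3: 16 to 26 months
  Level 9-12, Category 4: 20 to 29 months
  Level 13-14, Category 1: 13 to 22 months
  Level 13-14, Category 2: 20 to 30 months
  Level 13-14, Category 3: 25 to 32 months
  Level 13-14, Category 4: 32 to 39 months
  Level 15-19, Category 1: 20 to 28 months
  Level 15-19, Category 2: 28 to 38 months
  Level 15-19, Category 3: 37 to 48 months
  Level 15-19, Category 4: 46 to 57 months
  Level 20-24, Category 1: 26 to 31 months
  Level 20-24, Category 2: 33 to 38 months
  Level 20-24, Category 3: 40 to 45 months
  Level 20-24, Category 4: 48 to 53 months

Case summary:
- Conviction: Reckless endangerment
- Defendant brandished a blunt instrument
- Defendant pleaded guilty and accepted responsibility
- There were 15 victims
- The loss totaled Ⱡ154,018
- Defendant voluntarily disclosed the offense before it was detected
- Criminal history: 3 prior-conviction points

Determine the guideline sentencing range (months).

Base offense level for reckless endangerment: 12.
R1 applies: 12 − 1 = 11.
R2 applies: 11 + 1 = 12.
R4 applies (level before this adjustment is 12 < 14, so +3): 12 + 3 = 15.
R5 applies: 15 − 2 = 13.
R6 applies: 13 + 2 = 15.
Final offense level: 15.
Criminal history: 3 prior points → Category 1 (0-6).
Level 15 falls in the 15-19 band.
Grid: Level 15-19 × Category 1 = 20-28 months.

20-28 months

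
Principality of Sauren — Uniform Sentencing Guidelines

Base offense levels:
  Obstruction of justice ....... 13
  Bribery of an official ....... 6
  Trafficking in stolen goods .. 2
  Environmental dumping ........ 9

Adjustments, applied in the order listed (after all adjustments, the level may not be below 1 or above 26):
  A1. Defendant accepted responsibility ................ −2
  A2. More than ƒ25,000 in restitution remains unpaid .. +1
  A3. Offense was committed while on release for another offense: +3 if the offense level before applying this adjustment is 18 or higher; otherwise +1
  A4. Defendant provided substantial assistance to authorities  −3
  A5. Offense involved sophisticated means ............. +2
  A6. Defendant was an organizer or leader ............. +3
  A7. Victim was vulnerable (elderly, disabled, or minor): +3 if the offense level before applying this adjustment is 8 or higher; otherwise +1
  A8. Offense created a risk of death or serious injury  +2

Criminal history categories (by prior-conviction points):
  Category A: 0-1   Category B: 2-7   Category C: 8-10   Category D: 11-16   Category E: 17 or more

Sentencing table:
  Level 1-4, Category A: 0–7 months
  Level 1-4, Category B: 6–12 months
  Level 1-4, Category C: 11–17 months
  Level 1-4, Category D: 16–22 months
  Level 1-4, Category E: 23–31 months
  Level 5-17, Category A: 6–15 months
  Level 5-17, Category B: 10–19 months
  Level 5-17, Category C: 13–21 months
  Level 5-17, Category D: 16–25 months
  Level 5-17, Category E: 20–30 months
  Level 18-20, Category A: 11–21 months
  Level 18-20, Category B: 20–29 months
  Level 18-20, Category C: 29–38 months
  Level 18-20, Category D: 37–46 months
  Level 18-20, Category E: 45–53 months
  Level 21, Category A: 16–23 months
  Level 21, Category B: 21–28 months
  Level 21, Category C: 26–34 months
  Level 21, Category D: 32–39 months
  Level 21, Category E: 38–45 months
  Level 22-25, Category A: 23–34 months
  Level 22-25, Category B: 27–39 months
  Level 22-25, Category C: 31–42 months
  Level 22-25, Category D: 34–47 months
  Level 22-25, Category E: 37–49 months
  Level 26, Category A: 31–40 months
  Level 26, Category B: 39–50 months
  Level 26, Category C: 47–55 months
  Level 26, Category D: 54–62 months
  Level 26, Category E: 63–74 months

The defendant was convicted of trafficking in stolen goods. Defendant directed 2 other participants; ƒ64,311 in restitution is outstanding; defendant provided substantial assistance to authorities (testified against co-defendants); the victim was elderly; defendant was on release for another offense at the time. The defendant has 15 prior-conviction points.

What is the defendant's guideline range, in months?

Base offense level for trafficking in stolen goods: 2.
A2 applies: 2 + 1 = 3.
A3 applies (level before this adjustment is 3 < 18, so +1): 3 + 1 = 4.
A4 applies: 4 − 3 = 1.
A6 applies: 1 + 3 = 4.
A7 applies (level before this adjustment is 4 < 8, so +1): 4 + 1 = 5.
A8 does not apply.
Final offense level: 5.
Criminal history: 15 prior points → Category D (11-16).
Level 5 falls in the 5-17 band.
Grid: Level 5-17 × Category D = 16-25 months.

16-25 months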